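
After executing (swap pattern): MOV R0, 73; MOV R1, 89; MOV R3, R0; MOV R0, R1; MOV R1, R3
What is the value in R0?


Register state trace (swap pattern):
  MOV R0, 73  → R0 = 73
  MOV R1, 89  → R1 = 89
  MOV R3, R0  → R3 = 73  (save R0)
  MOV R0, R1  → R0 = 89  (R0 gets R1's value)
  MOV R1, R3  → R1 = 73  (R1 gets saved value)
Final: R0 = 89

89


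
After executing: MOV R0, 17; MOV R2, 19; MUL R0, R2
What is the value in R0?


Register state trace:
  MOV R0, 17  → R0 = 17
  MOV R2, 19  → R2 = 19
  MUL R0, R2  → R0 = 17 * 19 = 323
Final: R0 = 323

323


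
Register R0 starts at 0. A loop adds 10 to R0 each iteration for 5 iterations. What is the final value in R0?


Starting value: R0 = 0
  Iter 1: R0 = 0 + 10 = 10
  Iter 2: R0 = 10 + 10 = 20
  Iter 3: R0 = 20 + 10 = 30
  Iter 4: R0 = 30 + 10 = 40
  Iter 5: R0 = 40 + 10 = 50
Final: R0 = 50

50


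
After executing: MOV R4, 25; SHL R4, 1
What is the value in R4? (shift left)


Register state trace:
  MOV R4, 25  → R4 = 25
  SHL R4, 1  → R4 = 25 << 1 = 25 * 2^1 = 50
Final: R4 = 50

50


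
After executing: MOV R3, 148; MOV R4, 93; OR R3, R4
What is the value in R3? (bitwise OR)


Register state trace:
  MOV R3, 148  → R3 = 148 (0b10010100)
  MOV R4, 93  → R4 = 93 (0b01011101)
  OR R3, R4   → R3 = 148 OR 93 = 221 (0b11011101)
Final: R3 = 221

221


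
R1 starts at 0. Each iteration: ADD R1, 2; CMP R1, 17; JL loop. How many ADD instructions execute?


Loop trace (R1 starts at 0, target 17, step 2):
  ADD #1: R1 = 0 + 2 = 2  → 2 < 17, loop
  ADD #2: R1 = 2 + 2 = 4  → 4 < 17, loop
  ADD #3: R1 = 4 + 2 = 6  → 6 < 17, loop
  ADD #4: R1 = 6 + 2 = 8  → 8 < 17, loop
  ADD #5: R1 = 8 + 2 = 10  → 10 < 17, loop
  ADD #6: R1 = 10 + 2 = 12  → 12 < 17, loop
  ADD #7: R1 = 12 + 2 = 14  → 14 < 17, loop
  ADD #8: R1 = 14 + 2 = 16  → 16 < 17, loop
  ADD #9: R1 = 16 + 2 = 18  → 18 >= 17, exit
Total ADD instructions: 9

9


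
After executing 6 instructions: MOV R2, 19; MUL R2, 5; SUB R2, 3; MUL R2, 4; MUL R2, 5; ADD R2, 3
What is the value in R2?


Register state trace:
  MOV R2, 19  → R2 = 19
  MUL R2, 5  → R2 = 19 * 5 = 95
  SUB R2, 3  → R2 = 95 - 3 = 92
  MUL R2, 4  → R2 = 92 * 4 = 368
  MUL R2, 5  → R2 = 368 * 5 = 1840
  ADD R2, 3  → R2 = 1840 + 3 = 1843
Final: R2 = 1843

1843


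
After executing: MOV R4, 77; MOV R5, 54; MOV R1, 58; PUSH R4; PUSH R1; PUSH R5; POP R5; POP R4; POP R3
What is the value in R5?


Stack trace (top is rightmost):
  MOV R4, 77  → R4 = 77
  MOV R5, 54  → R5 = 54
  MOV R1, 58  → R1 = 58
  PUSH R4  → stack: [77]
  PUSH R1  → stack: [77, 58]
  PUSH R5  → stack: [77, 58, 54]
  POP R5  → R5 = 54, stack: [77, 58]
  POP R4  → R4 = 58, stack: [77]
  POP R3  → R3 = 77, stack: []
Final: R5 = 54

54


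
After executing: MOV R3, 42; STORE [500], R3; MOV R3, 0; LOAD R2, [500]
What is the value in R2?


Register and memory trace:
  MOV R3, 42  → R3 = 42
  STORE [500], R3  → mem[500] = 42
  MOV R3, 0  → R3 = 0
  LOAD R2, [500]  → R2 = mem[500] = 42
Final: R2 = 42

42


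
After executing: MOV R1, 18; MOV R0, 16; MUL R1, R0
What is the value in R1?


Register state trace:
  MOV R1, 18  → R1 = 18
  MOV R0, 16  → R0 = 16
  MUL R1, R0  → R1 = 18 * 16 = 288
Final: R1 = 288

288


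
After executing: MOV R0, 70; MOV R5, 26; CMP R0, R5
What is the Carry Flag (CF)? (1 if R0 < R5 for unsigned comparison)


Register state trace:
  MOV R0, 70  → R0 = 70
  MOV R5, 26  → R5 = 26
  CMP R0, R5  → unsigned 70 - 26: no borrow
  70 >= 26, so CF = 0
CF = 0

0


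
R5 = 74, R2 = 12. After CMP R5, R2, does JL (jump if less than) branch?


Trace:
  R5 = 74, R2 = 12
  CMP R5, R2  → compares 74 vs 12
  JL checks: is 74 less than 12?
  74 > 12, so condition is false
Branch taken: No

No


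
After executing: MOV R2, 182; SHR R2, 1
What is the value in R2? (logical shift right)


Register state trace:
  MOV R2, 182  → R2 = 182
  SHR R2, 1  → R2 = 182 >> 1 = 182 // 2^1 = 91
Final: R2 = 91

91


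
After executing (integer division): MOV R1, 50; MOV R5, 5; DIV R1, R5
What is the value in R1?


Register state trace:
  MOV R1, 50  → R1 = 50
  MOV R5, 5  → R5 = 5
  DIV R1, R5  → R1 = 50 // 5 = 10
Final: R1 = 10

10


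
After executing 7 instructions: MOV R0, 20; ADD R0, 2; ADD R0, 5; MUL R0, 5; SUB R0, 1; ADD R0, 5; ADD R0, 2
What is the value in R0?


Register state trace:
  MOV R0, 20  → R0 = 20
  ADD R0, 2  → R0 = 20 + 2 = 22
  ADD R0, 5  → R0 = 22 + 5 = 27
  MUL R0, 5  → R0 = 27 * 5 = 135
  SUB R0, 1  → R0 = 135 - 1 = 134
  ADD R0, 5  → R0 = 134 + 5 = 139
  ADD R0, 2  → R0 = 139 + 2 = 141
Final: R0 = 141

141


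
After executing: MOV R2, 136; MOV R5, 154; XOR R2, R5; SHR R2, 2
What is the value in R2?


Register state trace:
  MOV R2, 136  → R2 = 136 (0b10001000)
  MOV R5, 154  → R5 = 154 (0b10011010)
  XOR R2, R5  → R2 = 136 XOR 154 = 18 (0b00010010)
  SHR R2, 2  → R2 = 18 >> 2 = 4
Final: R2 = 4

4


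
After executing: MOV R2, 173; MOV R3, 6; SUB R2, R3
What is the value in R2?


Register state trace:
  MOV R2, 173  → R2 = 173
  MOV R3, 6  → R3 = 6
  SUB R2, R3  → R2 = 173 - 6 = 167
Final: R2 = 167

167


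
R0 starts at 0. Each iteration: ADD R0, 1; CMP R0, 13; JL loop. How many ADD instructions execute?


Loop trace (R0 starts at 0, target 13, step 1):
  ADD #1: R0 = 0 + 1 = 1  → 1 < 13, loop
  ADD #2: R0 = 1 + 1 = 2  → 2 < 13, loop
  ADD #3: R0 = 2 + 1 = 3  → 3 < 13, loop
  ADD #4: R0 = 3 + 1 = 4  → 4 < 13, loop
  ADD #5: R0 = 4 + 1 = 5  → 5 < 13, loop
  ADD #6: R0 = 5 + 1 = 6  → 6 < 13, loop
  ADD #7: R0 = 6 + 1 = 7  → 7 < 13, loop
  ADD #8: R0 = 7 + 1 = 8  → 8 < 13, loop
  ADD #9: R0 = 8 + 1 = 9  → 9 < 13, loop
  ADD #10: R0 = 9 + 1 = 10  → 10 < 13, loop
  ADD #11: R0 = 10 + 1 = 11  → 11 < 13, loop
  ADD #12: R0 = 11 + 1 = 12  → 12 < 13, loop
  ADD #13: R0 = 12 + 1 = 13  → 13 >= 13, exit
Total ADD instructions: 13

13


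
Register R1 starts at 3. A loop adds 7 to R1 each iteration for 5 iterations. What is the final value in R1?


Starting value: R1 = 3
  Iter 1: R1 = 3 + 7 = 10
  Iter 2: R1 = 10 + 7 = 17
  Iter 3: R1 = 17 + 7 = 24
  Iter 4: R1 = 24 + 7 = 31
  Iter 5: R1 = 31 + 7 = 38
Final: R1 = 38

38


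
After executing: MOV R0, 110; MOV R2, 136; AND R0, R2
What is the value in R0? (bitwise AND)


Register state trace:
  MOV R0, 110  → R0 = 110 (0b01101110)
  MOV R2, 136  → R2 = 136 (0b10001000)
  AND R0, R2  → R0 = 110 AND 136 = 8 (0b00001000)
Final: R0 = 8

8


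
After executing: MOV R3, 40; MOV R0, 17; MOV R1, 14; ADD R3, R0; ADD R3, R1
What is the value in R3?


Register state trace:
  MOV R3, 40  → R3 = 40
  MOV R0, 17  → R0 = 17
  MOV R1, 14  → R1 = 14
  ADD R3, R0  → R3 = 40 + 17 = 57
  ADD R3, R1  → R3 = 57 + 14 = 71
Final: R3 = 71

71


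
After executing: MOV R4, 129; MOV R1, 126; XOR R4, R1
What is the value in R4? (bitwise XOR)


Register state trace:
  MOV R4, 129  → R4 = 129 (0b10000001)
  MOV R1, 126  → R1 = 126 (0b01111110)
  XOR R4, R1  → R4 = 129 XOR 126 = 255 (0b11111111)
Final: R4 = 255

255


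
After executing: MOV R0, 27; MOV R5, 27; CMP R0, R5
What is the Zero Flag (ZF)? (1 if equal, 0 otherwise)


Register state trace:
  MOV R0, 27  → R0 = 27
  MOV R5, 27  → R5 = 27
  CMP R0, R5  → computes 27 - 27 = 0
  Result is zero, so values are equal
ZF = 1

1


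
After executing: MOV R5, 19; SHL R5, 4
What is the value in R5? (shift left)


Register state trace:
  MOV R5, 19  → R5 = 19
  SHL R5, 4  → R5 = 19 << 4 = 19 * 2^4 = 304
Final: R5 = 304

304


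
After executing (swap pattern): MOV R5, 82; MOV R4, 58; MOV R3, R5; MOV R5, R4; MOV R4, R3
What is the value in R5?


Register state trace (swap pattern):
  MOV R5, 82  → R5 = 82
  MOV R4, 58  → R4 = 58
  MOV R3, R5  → R3 = 82  (save R5)
  MOV R5, R4  → R5 = 58  (R5 gets R4's value)
  MOV R4, R3  → R4 = 82  (R4 gets saved value)
Final: R5 = 58

58


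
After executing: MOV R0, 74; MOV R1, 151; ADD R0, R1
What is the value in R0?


Register state trace:
  MOV R0, 74  → R0 = 74
  MOV R1, 151  → R1 = 151
  ADD R0, R1  → R0 = 74 + 151 = 225
Final: R0 = 225

225


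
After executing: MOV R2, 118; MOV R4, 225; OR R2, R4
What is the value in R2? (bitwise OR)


Register state trace:
  MOV R2, 118  → R2 = 118 (0b01110110)
  MOV R4, 225  → R4 = 225 (0b11100001)
  OR R2, R4   → R2 = 118 OR 225 = 247 (0b11110111)
Final: R2 = 247

247


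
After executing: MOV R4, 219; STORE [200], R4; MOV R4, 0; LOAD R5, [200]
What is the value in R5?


Register and memory trace:
  MOV R4, 219  → R4 = 219
  STORE [200], R4  → mem[200] = 219
  MOV R4, 0  → R4 = 0
  LOAD R5, [200]  → R5 = mem[200] = 219
Final: R5 = 219

219


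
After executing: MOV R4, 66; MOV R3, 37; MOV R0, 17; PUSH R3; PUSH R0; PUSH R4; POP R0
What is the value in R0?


Stack trace (top is rightmost):
  MOV R4, 66  → R4 = 66
  MOV R3, 37  → R3 = 37
  MOV R0, 17  → R0 = 17
  PUSH R3  → stack: [37]
  PUSH R0  → stack: [37, 17]
  PUSH R4  → stack: [37, 17, 66]
  POP R0  → R0 = 66, stack: [37, 17]
Final: R0 = 66

66


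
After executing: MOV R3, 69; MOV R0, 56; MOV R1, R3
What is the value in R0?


Register state trace:
  MOV R3, 69  → R3 = 69
  MOV R0, 56  → R0 = 56
  MOV R1, R3  → R1 = 69
Final: R0 = 56

56


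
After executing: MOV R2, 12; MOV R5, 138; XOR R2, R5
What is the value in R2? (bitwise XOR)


Register state trace:
  MOV R2, 12  → R2 = 12 (0b00001100)
  MOV R5, 138  → R5 = 138 (0b10001010)
  XOR R2, R5  → R2 = 12 XOR 138 = 134 (0b10000110)
Final: R2 = 134

134


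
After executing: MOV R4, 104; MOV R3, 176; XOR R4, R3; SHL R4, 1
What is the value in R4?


Register state trace:
  MOV R4, 104  → R4 = 104 (0b01101000)
  MOV R3, 176  → R3 = 176 (0b10110000)
  XOR R4, R3  → R4 = 104 XOR 176 = 216 (0b11011000)
  SHL R4, 1  → R4 = 216 << 1 = 432
Final: R4 = 432

432


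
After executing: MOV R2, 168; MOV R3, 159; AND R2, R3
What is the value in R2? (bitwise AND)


Register state trace:
  MOV R2, 168  → R2 = 168 (0b10101000)
  MOV R3, 159  → R3 = 159 (0b10011111)
  AND R2, R3  → R2 = 168 AND 159 = 136 (0b10001000)
Final: R2 = 136

136


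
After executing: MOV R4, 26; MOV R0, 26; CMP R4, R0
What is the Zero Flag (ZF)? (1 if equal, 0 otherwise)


Register state trace:
  MOV R4, 26  → R4 = 26
  MOV R0, 26  → R0 = 26
  CMP R4, R0  → computes 26 - 26 = 0
  Result is zero, so values are equal
ZF = 1

1


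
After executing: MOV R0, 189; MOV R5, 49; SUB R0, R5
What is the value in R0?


Register state trace:
  MOV R0, 189  → R0 = 189
  MOV R5, 49  → R5 = 49
  SUB R0, R5  → R0 = 189 - 49 = 140
Final: R0 = 140

140


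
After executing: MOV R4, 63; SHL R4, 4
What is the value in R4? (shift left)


Register state trace:
  MOV R4, 63  → R4 = 63
  SHL R4, 4  → R4 = 63 << 4 = 63 * 2^4 = 1008
Final: R4 = 1008

1008


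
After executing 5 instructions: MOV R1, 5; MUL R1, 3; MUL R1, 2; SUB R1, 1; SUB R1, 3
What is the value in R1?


Register state trace:
  MOV R1, 5  → R1 = 5
  MUL R1, 3  → R1 = 5 * 3 = 15
  MUL R1, 2  → R1 = 15 * 2 = 30
  SUB R1, 1  → R1 = 30 - 1 = 29
  SUB R1, 3  → R1 = 29 - 3 = 26
Final: R1 = 26

26


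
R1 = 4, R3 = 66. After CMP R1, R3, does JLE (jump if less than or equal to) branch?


Trace:
  R1 = 4, R3 = 66
  CMP R1, R3  → compares 4 vs 66
  JLE checks: is 4 less than or equal to 66?
  4 < 66, so condition is true
Branch taken: Yes

Yes


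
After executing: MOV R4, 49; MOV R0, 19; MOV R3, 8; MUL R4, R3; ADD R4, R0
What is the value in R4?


Register state trace:
  MOV R4, 49  → R4 = 49
  MOV R0, 19  → R0 = 19
  MOV R3, 8  → R3 = 8
  MUL R4, R3  → R4 = 49 * 8 = 392
  ADD R4, R0  → R4 = 392 + 19 = 411
Final: R4 = 411

411


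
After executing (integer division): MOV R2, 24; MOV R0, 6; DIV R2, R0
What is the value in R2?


Register state trace:
  MOV R2, 24  → R2 = 24
  MOV R0, 6  → R0 = 6
  DIV R2, R0  → R2 = 24 // 6 = 4
Final: R2 = 4

4


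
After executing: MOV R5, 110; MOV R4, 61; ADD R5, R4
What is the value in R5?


Register state trace:
  MOV R5, 110  → R5 = 110
  MOV R4, 61  → R4 = 61
  ADD R5, R4  → R5 = 110 + 61 = 171
Final: R5 = 171

171


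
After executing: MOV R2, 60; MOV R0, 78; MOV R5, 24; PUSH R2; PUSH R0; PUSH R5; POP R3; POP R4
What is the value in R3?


Stack trace (top is rightmost):
  MOV R2, 60  → R2 = 60
  MOV R0, 78  → R0 = 78
  MOV R5, 24  → R5 = 24
  PUSH R2  → stack: [60]
  PUSH R0  → stack: [60, 78]
  PUSH R5  → stack: [60, 78, 24]
  POP R3  → R3 = 24, stack: [60, 78]
  POP R4  → R4 = 78, stack: [60]
Final: R3 = 24

24


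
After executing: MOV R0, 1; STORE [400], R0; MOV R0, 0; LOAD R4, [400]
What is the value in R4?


Register and memory trace:
  MOV R0, 1  → R0 = 1
  STORE [400], R0  → mem[400] = 1
  MOV R0, 0  → R0 = 0
  LOAD R4, [400]  → R4 = mem[400] = 1
Final: R4 = 1

1


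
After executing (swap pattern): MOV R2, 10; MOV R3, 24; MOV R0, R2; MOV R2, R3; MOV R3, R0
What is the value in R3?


Register state trace (swap pattern):
  MOV R2, 10  → R2 = 10
  MOV R3, 24  → R3 = 24
  MOV R0, R2  → R0 = 10  (save R2)
  MOV R2, R3  → R2 = 24  (R2 gets R3's value)
  MOV R3, R0  → R3 = 10  (R3 gets saved value)
Final: R3 = 10

10


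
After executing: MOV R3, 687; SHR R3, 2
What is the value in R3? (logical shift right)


Register state trace:
  MOV R3, 687  → R3 = 687
  SHR R3, 2  → R3 = 687 >> 2 = 687 // 2^2 = 171
Final: R3 = 171

171


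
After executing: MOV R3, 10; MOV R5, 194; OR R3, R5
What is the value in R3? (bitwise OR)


Register state trace:
  MOV R3, 10  → R3 = 10 (0b00001010)
  MOV R5, 194  → R5 = 194 (0b11000010)
  OR R3, R5   → R3 = 10 OR 194 = 202 (0b11001010)
Final: R3 = 202

202


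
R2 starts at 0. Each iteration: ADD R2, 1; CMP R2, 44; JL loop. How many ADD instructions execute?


Loop trace (R2 starts at 0, target 44, step 1):
  ADD #1: R2 = 0 + 1 = 1  → 1 < 44, loop
  ADD #2: R2 = 1 + 1 = 2  → 2 < 44, loop
  ADD #3: R2 = 2 + 1 = 3  → 3 < 44, loop
  ADD #4: R2 = 3 + 1 = 4  → 4 < 44, loop
  ADD #5: R2 = 4 + 1 = 5  → 5 < 44, loop
  ADD #6: R2 = 5 + 1 = 6  → 6 < 44, loop
  ADD #7: R2 = 6 + 1 = 7  → 7 < 44, loop
  ADD #8: R2 = 7 + 1 = 8  → 8 < 44, loop
  ADD #9: R2 = 8 + 1 = 9  → 9 < 44, loop
  ADD #10: R2 = 9 + 1 = 10  → 10 < 44, loop
  ADD #11: R2 = 10 + 1 = 11  → 11 < 44, loop
  ADD #12: R2 = 11 + 1 = 12  → 12 < 44, loop
  ADD #13: R2 = 12 + 1 = 13  → 13 < 44, loop
  ADD #14: R2 = 13 + 1 = 14  → 14 < 44, loop
  ADD #15: R2 = 14 + 1 = 15  → 15 < 44, loop
  ADD #16: R2 = 15 + 1 = 16  → 16 < 44, loop
  ADD #17: R2 = 16 + 1 = 17  → 17 < 44, loop
  ADD #18: R2 = 17 + 1 = 18  → 18 < 44, loop
  ADD #19: R2 = 18 + 1 = 19  → 19 < 44, loop
  ADD #20: R2 = 19 + 1 = 20  → 20 < 44, loop
  ADD #21: R2 = 20 + 1 = 21  → 21 < 44, loop
  ADD #22: R2 = 21 + 1 = 22  → 22 < 44, loop
  ADD #23: R2 = 22 + 1 = 23  → 23 < 44, loop
  ADD #24: R2 = 23 + 1 = 24  → 24 < 44, loop
  ADD #25: R2 = 24 + 1 = 25  → 25 < 44, loop
  ADD #26: R2 = 25 + 1 = 26  → 26 < 44, loop
  ADD #27: R2 = 26 + 1 = 27  → 27 < 44, loop
  ADD #28: R2 = 27 + 1 = 28  → 28 < 44, loop
  ADD #29: R2 = 28 + 1 = 29  → 29 < 44, loop
  ADD #30: R2 = 29 + 1 = 30  → 30 < 44, loop
  ADD #31: R2 = 30 + 1 = 31  → 31 < 44, loop
  ADD #32: R2 = 31 + 1 = 32  → 32 < 44, loop
  ADD #33: R2 = 32 + 1 = 33  → 33 < 44, loop
  ADD #34: R2 = 33 + 1 = 34  → 34 < 44, loop
  ADD #35: R2 = 34 + 1 = 35  → 35 < 44, loop
  ADD #36: R2 = 35 + 1 = 36  → 36 < 44, loop
  ADD #37: R2 = 36 + 1 = 37  → 37 < 44, loop
  ADD #38: R2 = 37 + 1 = 38  → 38 < 44, loop
  ADD #39: R2 = 38 + 1 = 39  → 39 < 44, loop
  ADD #40: R2 = 39 + 1 = 40  → 40 < 44, loop
  ADD #41: R2 = 40 + 1 = 41  → 41 < 44, loop
  ADD #42: R2 = 41 + 1 = 42  → 42 < 44, loop
  ADD #43: R2 = 42 + 1 = 43  → 43 < 44, loop
  ADD #44: R2 = 43 + 1 = 44  → 44 >= 44, exit
Total ADD instructions: 44

44


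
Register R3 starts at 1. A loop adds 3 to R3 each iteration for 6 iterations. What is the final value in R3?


Starting value: R3 = 1
  Iter 1: R3 = 1 + 3 = 4
  Iter 2: R3 = 4 + 3 = 7
  Iter 3: R3 = 7 + 3 = 10
  Iter 4: R3 = 10 + 3 = 13
  Iter 5: R3 = 13 + 3 = 16
  Iter 6: R3 = 16 + 3 = 19
Final: R3 = 19

19


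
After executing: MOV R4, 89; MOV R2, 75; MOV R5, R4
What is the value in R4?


Register state trace:
  MOV R4, 89  → R4 = 89
  MOV R2, 75  → R2 = 75
  MOV R5, R4  → R5 = 89
Final: R4 = 89

89


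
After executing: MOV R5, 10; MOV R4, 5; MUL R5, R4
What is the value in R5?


Register state trace:
  MOV R5, 10  → R5 = 10
  MOV R4, 5  → R4 = 5
  MUL R5, R4  → R5 = 10 * 5 = 50
Final: R5 = 50

50


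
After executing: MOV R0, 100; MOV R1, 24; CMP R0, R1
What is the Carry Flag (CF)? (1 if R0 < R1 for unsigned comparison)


Register state trace:
  MOV R0, 100  → R0 = 100
  MOV R1, 24  → R1 = 24
  CMP R0, R1  → unsigned 100 - 24: no borrow
  100 >= 24, so CF = 0
CF = 0

0


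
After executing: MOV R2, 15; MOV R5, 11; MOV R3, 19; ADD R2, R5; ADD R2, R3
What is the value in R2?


Register state trace:
  MOV R2, 15  → R2 = 15
  MOV R5, 11  → R5 = 11
  MOV R3, 19  → R3 = 19
  ADD R2, R5  → R2 = 15 + 11 = 26
  ADD R2, R3  → R2 = 26 + 19 = 45
Final: R2 = 45

45


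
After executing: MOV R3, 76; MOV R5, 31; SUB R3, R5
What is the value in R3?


Register state trace:
  MOV R3, 76  → R3 = 76
  MOV R5, 31  → R5 = 31
  SUB R3, R5  → R3 = 76 - 31 = 45
Final: R3 = 45

45


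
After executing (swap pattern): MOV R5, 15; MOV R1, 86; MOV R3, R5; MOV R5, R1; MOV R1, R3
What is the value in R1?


Register state trace (swap pattern):
  MOV R5, 15  → R5 = 15
  MOV R1, 86  → R1 = 86
  MOV R3, R5  → R3 = 15  (save R5)
  MOV R5, R1  → R5 = 86  (R5 gets R1's value)
  MOV R1, R3  → R1 = 15  (R1 gets saved value)
Final: R1 = 15

15


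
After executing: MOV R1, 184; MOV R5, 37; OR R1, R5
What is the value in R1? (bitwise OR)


Register state trace:
  MOV R1, 184  → R1 = 184 (0b10111000)
  MOV R5, 37  → R5 = 37 (0b00100101)
  OR R1, R5   → R1 = 184 OR 37 = 189 (0b10111101)
Final: R1 = 189

189


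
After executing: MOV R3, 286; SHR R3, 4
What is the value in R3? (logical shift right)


Register state trace:
  MOV R3, 286  → R3 = 286
  SHR R3, 4  → R3 = 286 >> 4 = 286 // 2^4 = 17
Final: R3 = 17

17


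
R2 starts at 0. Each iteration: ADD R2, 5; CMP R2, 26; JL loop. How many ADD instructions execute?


Loop trace (R2 starts at 0, target 26, step 5):
  ADD #1: R2 = 0 + 5 = 5  → 5 < 26, loop
  ADD #2: R2 = 5 + 5 = 10  → 10 < 26, loop
  ADD #3: R2 = 10 + 5 = 15  → 15 < 26, loop
  ADD #4: R2 = 15 + 5 = 20  → 20 < 26, loop
  ADD #5: R2 = 20 + 5 = 25  → 25 < 26, loop
  ADD #6: R2 = 25 + 5 = 30  → 30 >= 26, exit
Total ADD instructions: 6

6


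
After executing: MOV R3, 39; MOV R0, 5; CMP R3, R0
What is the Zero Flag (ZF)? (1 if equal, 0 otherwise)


Register state trace:
  MOV R3, 39  → R3 = 39
  MOV R0, 5  → R0 = 5
  CMP R3, R0  → computes 39 - 5 = 34
  Result is nonzero, so values are not equal
ZF = 0

0


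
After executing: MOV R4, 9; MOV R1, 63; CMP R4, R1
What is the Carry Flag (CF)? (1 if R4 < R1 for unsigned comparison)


Register state trace:
  MOV R4, 9  → R4 = 9
  MOV R1, 63  → R1 = 63
  CMP R4, R1  → unsigned 9 - 63: borrow occurs
  9 < 63, so CF = 1
CF = 1

1


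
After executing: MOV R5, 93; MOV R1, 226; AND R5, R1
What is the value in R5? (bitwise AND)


Register state trace:
  MOV R5, 93  → R5 = 93 (0b01011101)
  MOV R1, 226  → R1 = 226 (0b11100010)
  AND R5, R1  → R5 = 93 AND 226 = 64 (0b01000000)
Final: R5 = 64

64


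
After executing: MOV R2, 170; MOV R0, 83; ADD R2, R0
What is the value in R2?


Register state trace:
  MOV R2, 170  → R2 = 170
  MOV R0, 83  → R0 = 83
  ADD R2, R0  → R2 = 170 + 83 = 253
Final: R2 = 253

253


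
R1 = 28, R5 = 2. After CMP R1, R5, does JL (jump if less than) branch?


Trace:
  R1 = 28, R5 = 2
  CMP R1, R5  → compares 28 vs 2
  JL checks: is 28 less than 2?
  28 > 2, so condition is false
Branch taken: No

No


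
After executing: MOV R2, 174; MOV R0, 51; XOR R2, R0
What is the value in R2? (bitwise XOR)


Register state trace:
  MOV R2, 174  → R2 = 174 (0b10101110)
  MOV R0, 51  → R0 = 51 (0b00110011)
  XOR R2, R0  → R2 = 174 XOR 51 = 157 (0b10011101)
Final: R2 = 157

157


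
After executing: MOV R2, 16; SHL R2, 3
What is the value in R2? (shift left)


Register state trace:
  MOV R2, 16  → R2 = 16
  SHL R2, 3  → R2 = 16 << 3 = 16 * 2^3 = 128
Final: R2 = 128

128


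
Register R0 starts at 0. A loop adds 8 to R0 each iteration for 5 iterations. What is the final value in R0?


Starting value: R0 = 0
  Iter 1: R0 = 0 + 8 = 8
  Iter 2: R0 = 8 + 8 = 16
  Iter 3: R0 = 16 + 8 = 24
  Iter 4: R0 = 24 + 8 = 32
  Iter 5: R0 = 32 + 8 = 40
Final: R0 = 40

40


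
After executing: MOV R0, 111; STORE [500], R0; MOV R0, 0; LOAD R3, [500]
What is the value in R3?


Register and memory trace:
  MOV R0, 111  → R0 = 111
  STORE [500], R0  → mem[500] = 111
  MOV R0, 0  → R0 = 0
  LOAD R3, [500]  → R3 = mem[500] = 111
Final: R3 = 111

111


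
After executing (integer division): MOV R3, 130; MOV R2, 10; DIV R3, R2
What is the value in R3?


Register state trace:
  MOV R3, 130  → R3 = 130
  MOV R2, 10  → R2 = 10
  DIV R3, R2  → R3 = 130 // 10 = 13
Final: R3 = 13

13


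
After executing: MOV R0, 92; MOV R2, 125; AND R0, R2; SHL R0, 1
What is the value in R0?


Register state trace:
  MOV R0, 92  → R0 = 92 (0b01011100)
  MOV R2, 125  → R2 = 125 (0b01111101)
  AND R0, R2  → R0 = 92 AND 125 = 92 (0b01011100)
  SHL R0, 1  → R0 = 92 << 1 = 184
Final: R0 = 184

184


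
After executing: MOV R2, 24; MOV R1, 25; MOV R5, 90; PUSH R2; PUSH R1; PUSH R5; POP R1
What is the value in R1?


Stack trace (top is rightmost):
  MOV R2, 24  → R2 = 24
  MOV R1, 25  → R1 = 25
  MOV R5, 90  → R5 = 90
  PUSH R2  → stack: [24]
  PUSH R1  → stack: [24, 25]
  PUSH R5  → stack: [24, 25, 90]
  POP R1  → R1 = 90, stack: [24, 25]
Final: R1 = 90

90


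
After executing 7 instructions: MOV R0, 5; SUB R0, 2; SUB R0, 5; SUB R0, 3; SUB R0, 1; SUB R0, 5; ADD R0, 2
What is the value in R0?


Register state trace:
  MOV R0, 5  → R0 = 5
  SUB R0, 2  → R0 = 5 - 2 = 3
  SUB R0, 5  → R0 = 3 - 5 = -2
  SUB R0, 3  → R0 = -2 - 3 = -5
  SUB R0, 1  → R0 = -5 - 1 = -6
  SUB R0, 5  → R0 = -6 - 5 = -11
  ADD R0, 2  → R0 = -11 + 2 = -9
Final: R0 = -9

-9


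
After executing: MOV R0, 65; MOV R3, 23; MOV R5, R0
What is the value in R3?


Register state trace:
  MOV R0, 65  → R0 = 65
  MOV R3, 23  → R3 = 23
  MOV R5, R0  → R5 = 65
Final: R3 = 23

23


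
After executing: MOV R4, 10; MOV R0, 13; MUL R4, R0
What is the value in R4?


Register state trace:
  MOV R4, 10  → R4 = 10
  MOV R0, 13  → R0 = 13
  MUL R4, R0  → R4 = 10 * 13 = 130
Final: R4 = 130

130


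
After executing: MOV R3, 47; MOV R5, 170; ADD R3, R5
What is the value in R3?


Register state trace:
  MOV R3, 47  → R3 = 47
  MOV R5, 170  → R5 = 170
  ADD R3, R5  → R3 = 47 + 170 = 217
Final: R3 = 217

217


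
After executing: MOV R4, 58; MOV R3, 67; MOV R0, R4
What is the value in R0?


Register state trace:
  MOV R4, 58  → R4 = 58
  MOV R3, 67  → R3 = 67
  MOV R0, R4  → R0 = 58
Final: R0 = 58

58


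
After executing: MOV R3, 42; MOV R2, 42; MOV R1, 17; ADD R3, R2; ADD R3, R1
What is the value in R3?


Register state trace:
  MOV R3, 42  → R3 = 42
  MOV R2, 42  → R2 = 42
  MOV R1, 17  → R1 = 17
  ADD R3, R2  → R3 = 42 + 42 = 84
  ADD R3, R1  → R3 = 84 + 17 = 101
Final: R3 = 101

101


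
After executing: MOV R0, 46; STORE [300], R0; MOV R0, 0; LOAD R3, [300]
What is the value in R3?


Register and memory trace:
  MOV R0, 46  → R0 = 46
  STORE [300], R0  → mem[300] = 46
  MOV R0, 0  → R0 = 0
  LOAD R3, [300]  → R3 = mem[300] = 46
Final: R3 = 46

46


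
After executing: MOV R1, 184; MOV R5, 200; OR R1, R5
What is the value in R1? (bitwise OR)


Register state trace:
  MOV R1, 184  → R1 = 184 (0b10111000)
  MOV R5, 200  → R5 = 200 (0b11001000)
  OR R1, R5   → R1 = 184 OR 200 = 248 (0b11111000)
Final: R1 = 248

248


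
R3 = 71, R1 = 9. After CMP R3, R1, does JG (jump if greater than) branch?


Trace:
  R3 = 71, R1 = 9
  CMP R3, R1  → compares 71 vs 9
  JG checks: is 71 greater than 9?
  71 > 9, so condition is true
Branch taken: Yes

Yes


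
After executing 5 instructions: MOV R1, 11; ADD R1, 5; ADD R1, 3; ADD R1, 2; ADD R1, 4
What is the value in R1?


Register state trace:
  MOV R1, 11  → R1 = 11
  ADD R1, 5  → R1 = 11 + 5 = 16
  ADD R1, 3  → R1 = 16 + 3 = 19
  ADD R1, 2  → R1 = 19 + 2 = 21
  ADD R1, 4  → R1 = 21 + 4 = 25
Final: R1 = 25

25


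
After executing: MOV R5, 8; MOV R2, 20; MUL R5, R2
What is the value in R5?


Register state trace:
  MOV R5, 8  → R5 = 8
  MOV R2, 20  → R2 = 20
  MUL R5, R2  → R5 = 8 * 20 = 160
Final: R5 = 160

160


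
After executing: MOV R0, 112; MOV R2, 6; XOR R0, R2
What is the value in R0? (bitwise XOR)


Register state trace:
  MOV R0, 112  → R0 = 112 (0b01110000)
  MOV R2, 6  → R2 = 6 (0b00000110)
  XOR R0, R2  → R0 = 112 XOR 6 = 118 (0b01110110)
Final: R0 = 118

118


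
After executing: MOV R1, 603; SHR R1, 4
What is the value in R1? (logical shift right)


Register state trace:
  MOV R1, 603  → R1 = 603
  SHR R1, 4  → R1 = 603 >> 4 = 603 // 2^4 = 37
Final: R1 = 37

37


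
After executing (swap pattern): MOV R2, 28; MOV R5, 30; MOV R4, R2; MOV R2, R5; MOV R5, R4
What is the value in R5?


Register state trace (swap pattern):
  MOV R2, 28  → R2 = 28
  MOV R5, 30  → R5 = 30
  MOV R4, R2  → R4 = 28  (save R2)
  MOV R2, R5  → R2 = 30  (R2 gets R5's value)
  MOV R5, R4  → R5 = 28  (R5 gets saved value)
Final: R5 = 28

28


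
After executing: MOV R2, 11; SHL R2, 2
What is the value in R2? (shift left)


Register state trace:
  MOV R2, 11  → R2 = 11
  SHL R2, 2  → R2 = 11 << 2 = 11 * 2^2 = 44
Final: R2 = 44

44


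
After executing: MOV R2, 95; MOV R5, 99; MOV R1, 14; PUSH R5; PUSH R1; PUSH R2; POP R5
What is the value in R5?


Stack trace (top is rightmost):
  MOV R2, 95  → R2 = 95
  MOV R5, 99  → R5 = 99
  MOV R1, 14  → R1 = 14
  PUSH R5  → stack: [99]
  PUSH R1  → stack: [99, 14]
  PUSH R2  → stack: [99, 14, 95]
  POP R5  → R5 = 95, stack: [99, 14]
Final: R5 = 95

95


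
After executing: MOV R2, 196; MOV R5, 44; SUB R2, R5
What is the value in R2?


Register state trace:
  MOV R2, 196  → R2 = 196
  MOV R5, 44  → R5 = 44
  SUB R2, R5  → R2 = 196 - 44 = 152
Final: R2 = 152

152


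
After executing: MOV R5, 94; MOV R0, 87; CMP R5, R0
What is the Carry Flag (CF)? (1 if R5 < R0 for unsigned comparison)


Register state trace:
  MOV R5, 94  → R5 = 94
  MOV R0, 87  → R0 = 87
  CMP R5, R0  → unsigned 94 - 87: no borrow
  94 >= 87, so CF = 0
CF = 0

0


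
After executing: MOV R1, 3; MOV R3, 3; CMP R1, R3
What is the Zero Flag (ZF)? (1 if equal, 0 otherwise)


Register state trace:
  MOV R1, 3  → R1 = 3
  MOV R3, 3  → R3 = 3
  CMP R1, R3  → computes 3 - 3 = 0
  Result is zero, so values are equal
ZF = 1

1


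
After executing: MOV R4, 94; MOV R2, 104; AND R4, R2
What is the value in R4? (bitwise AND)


Register state trace:
  MOV R4, 94  → R4 = 94 (0b01011110)
  MOV R2, 104  → R2 = 104 (0b01101000)
  AND R4, R2  → R4 = 94 AND 104 = 72 (0b01001000)
Final: R4 = 72

72


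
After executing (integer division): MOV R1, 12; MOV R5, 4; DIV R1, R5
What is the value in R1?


Register state trace:
  MOV R1, 12  → R1 = 12
  MOV R5, 4  → R5 = 4
  DIV R1, R5  → R1 = 12 // 4 = 3
Final: R1 = 3

3


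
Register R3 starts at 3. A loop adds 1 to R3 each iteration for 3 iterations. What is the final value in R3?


Starting value: R3 = 3
  Iter 1: R3 = 3 + 1 = 4
  Iter 2: R3 = 4 + 1 = 5
  Iter 3: R3 = 5 + 1 = 6
Final: R3 = 6

6


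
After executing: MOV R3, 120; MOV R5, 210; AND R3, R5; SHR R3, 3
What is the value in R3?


Register state trace:
  MOV R3, 120  → R3 = 120 (0b01111000)
  MOV R5, 210  → R5 = 210 (0b11010010)
  AND R3, R5  → R3 = 120 AND 210 = 80 (0b01010000)
  SHR R3, 3  → R3 = 80 >> 3 = 10
Final: R3 = 10

10


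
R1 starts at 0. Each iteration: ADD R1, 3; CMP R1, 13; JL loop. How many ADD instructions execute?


Loop trace (R1 starts at 0, target 13, step 3):
  ADD #1: R1 = 0 + 3 = 3  → 3 < 13, loop
  ADD #2: R1 = 3 + 3 = 6  → 6 < 13, loop
  ADD #3: R1 = 6 + 3 = 9  → 9 < 13, loop
  ADD #4: R1 = 9 + 3 = 12  → 12 < 13, loop
  ADD #5: R1 = 12 + 3 = 15  → 15 >= 13, exit
Total ADD instructions: 5

5


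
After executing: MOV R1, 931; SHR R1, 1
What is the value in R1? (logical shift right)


Register state trace:
  MOV R1, 931  → R1 = 931
  SHR R1, 1  → R1 = 931 >> 1 = 931 // 2^1 = 465
Final: R1 = 465

465


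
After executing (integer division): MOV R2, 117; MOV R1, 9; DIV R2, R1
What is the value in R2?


Register state trace:
  MOV R2, 117  → R2 = 117
  MOV R1, 9  → R1 = 9
  DIV R2, R1  → R2 = 117 // 9 = 13
Final: R2 = 13

13


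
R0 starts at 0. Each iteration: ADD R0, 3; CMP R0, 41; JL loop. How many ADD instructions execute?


Loop trace (R0 starts at 0, target 41, step 3):
  ADD #1: R0 = 0 + 3 = 3  → 3 < 41, loop
  ADD #2: R0 = 3 + 3 = 6  → 6 < 41, loop
  ADD #3: R0 = 6 + 3 = 9  → 9 < 41, loop
  ADD #4: R0 = 9 + 3 = 12  → 12 < 41, loop
  ADD #5: R0 = 12 + 3 = 15  → 15 < 41, loop
  ADD #6: R0 = 15 + 3 = 18  → 18 < 41, loop
  ADD #7: R0 = 18 + 3 = 21  → 21 < 41, loop
  ADD #8: R0 = 21 + 3 = 24  → 24 < 41, loop
  ADD #9: R0 = 24 + 3 = 27  → 27 < 41, loop
  ADD #10: R0 = 27 + 3 = 30  → 30 < 41, loop
  ADD #11: R0 = 30 + 3 = 33  → 33 < 41, loop
  ADD #12: R0 = 33 + 3 = 36  → 36 < 41, loop
  ADD #13: R0 = 36 + 3 = 39  → 39 < 41, loop
  ADD #14: R0 = 39 + 3 = 42  → 42 >= 41, exit
Total ADD instructions: 14

14


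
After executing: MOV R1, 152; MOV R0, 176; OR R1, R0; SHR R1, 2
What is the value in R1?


Register state trace:
  MOV R1, 152  → R1 = 152 (0b10011000)
  MOV R0, 176  → R0 = 176 (0b10110000)
  OR R1, R0  → R1 = 152 OR 176 = 184 (0b10111000)
  SHR R1, 2  → R1 = 184 >> 2 = 46
Final: R1 = 46

46


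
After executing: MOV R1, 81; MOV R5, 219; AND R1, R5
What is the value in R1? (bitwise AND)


Register state trace:
  MOV R1, 81  → R1 = 81 (0b01010001)
  MOV R5, 219  → R5 = 219 (0b11011011)
  AND R1, R5  → R1 = 81 AND 219 = 81 (0b01010001)
Final: R1 = 81

81


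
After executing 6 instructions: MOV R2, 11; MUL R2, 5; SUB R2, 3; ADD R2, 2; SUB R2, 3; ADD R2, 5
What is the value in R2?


Register state trace:
  MOV R2, 11  → R2 = 11
  MUL R2, 5  → R2 = 11 * 5 = 55
  SUB R2, 3  → R2 = 55 - 3 = 52
  ADD R2, 2  → R2 = 52 + 2 = 54
  SUB R2, 3  → R2 = 54 - 3 = 51
  ADD R2, 5  → R2 = 51 + 5 = 56
Final: R2 = 56

56


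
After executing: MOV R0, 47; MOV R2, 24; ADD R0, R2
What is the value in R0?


Register state trace:
  MOV R0, 47  → R0 = 47
  MOV R2, 24  → R2 = 24
  ADD R0, R2  → R0 = 47 + 24 = 71
Final: R0 = 71

71


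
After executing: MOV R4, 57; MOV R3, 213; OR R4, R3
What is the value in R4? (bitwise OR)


Register state trace:
  MOV R4, 57  → R4 = 57 (0b00111001)
  MOV R3, 213  → R3 = 213 (0b11010101)
  OR R4, R3   → R4 = 57 OR 213 = 253 (0b11111101)
Final: R4 = 253

253


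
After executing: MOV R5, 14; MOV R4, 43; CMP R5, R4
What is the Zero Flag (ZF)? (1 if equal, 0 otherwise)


Register state trace:
  MOV R5, 14  → R5 = 14
  MOV R4, 43  → R4 = 43
  CMP R5, R4  → computes 14 - 43 = -29
  Result is nonzero, so values are not equal
ZF = 0

0


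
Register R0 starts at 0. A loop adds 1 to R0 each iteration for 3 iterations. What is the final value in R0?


Starting value: R0 = 0
  Iter 1: R0 = 0 + 1 = 1
  Iter 2: R0 = 1 + 1 = 2
  Iter 3: R0 = 2 + 1 = 3
Final: R0 = 3

3


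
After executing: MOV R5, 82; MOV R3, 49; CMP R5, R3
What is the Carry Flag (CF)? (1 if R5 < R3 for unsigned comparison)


Register state trace:
  MOV R5, 82  → R5 = 82
  MOV R3, 49  → R3 = 49
  CMP R5, R3  → unsigned 82 - 49: no borrow
  82 >= 49, so CF = 0
CF = 0

0


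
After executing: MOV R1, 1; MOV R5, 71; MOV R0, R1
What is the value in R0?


Register state trace:
  MOV R1, 1  → R1 = 1
  MOV R5, 71  → R5 = 71
  MOV R0, R1  → R0 = 1
Final: R0 = 1

1


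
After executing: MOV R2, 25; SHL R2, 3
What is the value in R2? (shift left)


Register state trace:
  MOV R2, 25  → R2 = 25
  SHL R2, 3  → R2 = 25 << 3 = 25 * 2^3 = 200
Final: R2 = 200

200


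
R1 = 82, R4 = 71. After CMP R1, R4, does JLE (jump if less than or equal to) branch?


Trace:
  R1 = 82, R4 = 71
  CMP R1, R4  → compares 82 vs 71
  JLE checks: is 82 less than or equal to 71?
  82 > 71, so condition is false
Branch taken: No

No


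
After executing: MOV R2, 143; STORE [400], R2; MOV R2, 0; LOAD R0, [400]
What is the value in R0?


Register and memory trace:
  MOV R2, 143  → R2 = 143
  STORE [400], R2  → mem[400] = 143
  MOV R2, 0  → R2 = 0
  LOAD R0, [400]  → R0 = mem[400] = 143
Final: R0 = 143

143


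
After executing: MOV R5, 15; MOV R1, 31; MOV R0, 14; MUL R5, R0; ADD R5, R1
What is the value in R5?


Register state trace:
  MOV R5, 15  → R5 = 15
  MOV R1, 31  → R1 = 31
  MOV R0, 14  → R0 = 14
  MUL R5, R0  → R5 = 15 * 14 = 210
  ADD R5, R1  → R5 = 210 + 31 = 241
Final: R5 = 241

241


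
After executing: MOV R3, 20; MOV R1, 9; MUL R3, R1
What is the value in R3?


Register state trace:
  MOV R3, 20  → R3 = 20
  MOV R1, 9  → R1 = 9
  MUL R3, R1  → R3 = 20 * 9 = 180
Final: R3 = 180

180


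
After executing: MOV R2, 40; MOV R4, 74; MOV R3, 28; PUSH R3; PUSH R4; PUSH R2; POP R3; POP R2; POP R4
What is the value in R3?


Stack trace (top is rightmost):
  MOV R2, 40  → R2 = 40
  MOV R4, 74  → R4 = 74
  MOV R3, 28  → R3 = 28
  PUSH R3  → stack: [28]
  PUSH R4  → stack: [28, 74]
  PUSH R2  → stack: [28, 74, 40]
  POP R3  → R3 = 40, stack: [28, 74]
  POP R2  → R2 = 74, stack: [28]
  POP R4  → R4 = 28, stack: []
Final: R3 = 40

40


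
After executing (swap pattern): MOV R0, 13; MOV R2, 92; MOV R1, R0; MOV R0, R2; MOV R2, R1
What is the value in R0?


Register state trace (swap pattern):
  MOV R0, 13  → R0 = 13
  MOV R2, 92  → R2 = 92
  MOV R1, R0  → R1 = 13  (save R0)
  MOV R0, R2  → R0 = 92  (R0 gets R2's value)
  MOV R2, R1  → R2 = 13  (R2 gets saved value)
Final: R0 = 92

92


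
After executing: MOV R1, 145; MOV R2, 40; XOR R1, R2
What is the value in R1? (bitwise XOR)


Register state trace:
  MOV R1, 145  → R1 = 145 (0b10010001)
  MOV R2, 40  → R2 = 40 (0b00101000)
  XOR R1, R2  → R1 = 145 XOR 40 = 185 (0b10111001)
Final: R1 = 185

185


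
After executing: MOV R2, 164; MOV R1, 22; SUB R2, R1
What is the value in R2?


Register state trace:
  MOV R2, 164  → R2 = 164
  MOV R1, 22  → R1 = 22
  SUB R2, R1  → R2 = 164 - 22 = 142
Final: R2 = 142

142


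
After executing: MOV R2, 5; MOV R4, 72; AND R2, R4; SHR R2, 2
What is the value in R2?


Register state trace:
  MOV R2, 5  → R2 = 5 (0b00000101)
  MOV R4, 72  → R4 = 72 (0b01001000)
  AND R2, R4  → R2 = 5 AND 72 = 0 (0b00000000)
  SHR R2, 2  → R2 = 0 >> 2 = 0
Final: R2 = 0

0


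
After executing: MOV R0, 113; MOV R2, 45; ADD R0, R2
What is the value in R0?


Register state trace:
  MOV R0, 113  → R0 = 113
  MOV R2, 45  → R2 = 45
  ADD R0, R2  → R0 = 113 + 45 = 158
Final: R0 = 158

158


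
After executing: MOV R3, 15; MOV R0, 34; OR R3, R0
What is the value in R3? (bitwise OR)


Register state trace:
  MOV R3, 15  → R3 = 15 (0b00001111)
  MOV R0, 34  → R0 = 34 (0b00100010)
  OR R3, R0   → R3 = 15 OR 34 = 47 (0b00101111)
Final: R3 = 47

47


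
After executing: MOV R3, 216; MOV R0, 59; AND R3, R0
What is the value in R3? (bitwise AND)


Register state trace:
  MOV R3, 216  → R3 = 216 (0b11011000)
  MOV R0, 59  → R0 = 59 (0b00111011)
  AND R3, R0  → R3 = 216 AND 59 = 24 (0b00011000)
Final: R3 = 24

24


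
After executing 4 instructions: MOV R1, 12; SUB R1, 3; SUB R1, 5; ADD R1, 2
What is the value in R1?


Register state trace:
  MOV R1, 12  → R1 = 12
  SUB R1, 3  → R1 = 12 - 3 = 9
  SUB R1, 5  → R1 = 9 - 5 = 4
  ADD R1, 2  → R1 = 4 + 2 = 6
Final: R1 = 6

6


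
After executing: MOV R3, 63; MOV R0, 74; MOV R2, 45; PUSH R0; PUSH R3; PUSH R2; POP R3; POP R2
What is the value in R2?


Stack trace (top is rightmost):
  MOV R3, 63  → R3 = 63
  MOV R0, 74  → R0 = 74
  MOV R2, 45  → R2 = 45
  PUSH R0  → stack: [74]
  PUSH R3  → stack: [74, 63]
  PUSH R2  → stack: [74, 63, 45]
  POP R3  → R3 = 45, stack: [74, 63]
  POP R2  → R2 = 63, stack: [74]
Final: R2 = 63

63


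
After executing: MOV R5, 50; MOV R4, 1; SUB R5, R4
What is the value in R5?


Register state trace:
  MOV R5, 50  → R5 = 50
  MOV R4, 1  → R4 = 1
  SUB R5, R4  → R5 = 50 - 1 = 49
Final: R5 = 49

49


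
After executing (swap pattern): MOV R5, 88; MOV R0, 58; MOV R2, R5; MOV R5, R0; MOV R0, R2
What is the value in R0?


Register state trace (swap pattern):
  MOV R5, 88  → R5 = 88
  MOV R0, 58  → R0 = 58
  MOV R2, R5  → R2 = 88  (save R5)
  MOV R5, R0  → R5 = 58  (R5 gets R0's value)
  MOV R0, R2  → R0 = 88  (R0 gets saved value)
Final: R0 = 88

88


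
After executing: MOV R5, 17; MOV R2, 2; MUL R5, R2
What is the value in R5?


Register state trace:
  MOV R5, 17  → R5 = 17
  MOV R2, 2  → R2 = 2
  MUL R5, R2  → R5 = 17 * 2 = 34
Final: R5 = 34

34


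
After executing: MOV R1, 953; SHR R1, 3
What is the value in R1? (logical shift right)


Register state trace:
  MOV R1, 953  → R1 = 953
  SHR R1, 3  → R1 = 953 >> 3 = 953 // 2^3 = 119
Final: R1 = 119

119


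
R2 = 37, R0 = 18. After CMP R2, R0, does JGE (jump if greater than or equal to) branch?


Trace:
  R2 = 37, R0 = 18
  CMP R2, R0  → compares 37 vs 18
  JGE checks: is 37 greater than or equal to 18?
  37 > 18, so condition is true
Branch taken: Yes

Yes


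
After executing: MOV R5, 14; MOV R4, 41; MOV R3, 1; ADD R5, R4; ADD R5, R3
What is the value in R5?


Register state trace:
  MOV R5, 14  → R5 = 14
  MOV R4, 41  → R4 = 41
  MOV R3, 1  → R3 = 1
  ADD R5, R4  → R5 = 14 + 41 = 55
  ADD R5, R3  → R5 = 55 + 1 = 56
Final: R5 = 56

56


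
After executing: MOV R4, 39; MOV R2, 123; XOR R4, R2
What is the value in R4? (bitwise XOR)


Register state trace:
  MOV R4, 39  → R4 = 39 (0b00100111)
  MOV R2, 123  → R2 = 123 (0b01111011)
  XOR R4, R2  → R4 = 39 XOR 123 = 92 (0b01011100)
Final: R4 = 92

92


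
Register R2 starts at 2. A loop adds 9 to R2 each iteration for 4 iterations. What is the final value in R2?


Starting value: R2 = 2
  Iter 1: R2 = 2 + 9 = 11
  Iter 2: R2 = 11 + 9 = 20
  Iter 3: R2 = 20 + 9 = 29
  Iter 4: R2 = 29 + 9 = 38
Final: R2 = 38

38


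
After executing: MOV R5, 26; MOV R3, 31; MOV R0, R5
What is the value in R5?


Register state trace:
  MOV R5, 26  → R5 = 26
  MOV R3, 31  → R3 = 31
  MOV R0, R5  → R0 = 26
Final: R5 = 26

26


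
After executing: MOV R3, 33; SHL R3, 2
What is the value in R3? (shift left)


Register state trace:
  MOV R3, 33  → R3 = 33
  SHL R3, 2  → R3 = 33 << 2 = 33 * 2^2 = 132
Final: R3 = 132

132


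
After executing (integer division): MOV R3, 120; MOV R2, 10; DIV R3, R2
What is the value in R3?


Register state trace:
  MOV R3, 120  → R3 = 120
  MOV R2, 10  → R2 = 10
  DIV R3, R2  → R3 = 120 // 10 = 12
Final: R3 = 12

12


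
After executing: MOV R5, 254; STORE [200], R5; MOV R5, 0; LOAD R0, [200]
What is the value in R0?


Register and memory trace:
  MOV R5, 254  → R5 = 254
  STORE [200], R5  → mem[200] = 254
  MOV R5, 0  → R5 = 0
  LOAD R0, [200]  → R0 = mem[200] = 254
Final: R0 = 254

254
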